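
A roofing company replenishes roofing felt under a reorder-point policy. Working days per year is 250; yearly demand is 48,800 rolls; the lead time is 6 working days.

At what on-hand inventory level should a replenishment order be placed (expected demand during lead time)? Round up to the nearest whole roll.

Daily demand d = 48,800 / 250 = 195.200 rolls/day
Demand during lead time = 195.200 × 6 = 1,171.20
Reorder point = 1,171.20 → round up

1,172 rolls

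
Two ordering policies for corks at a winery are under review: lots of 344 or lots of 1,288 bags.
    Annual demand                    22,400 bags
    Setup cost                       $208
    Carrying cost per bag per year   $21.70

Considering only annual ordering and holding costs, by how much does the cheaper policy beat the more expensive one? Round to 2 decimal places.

For each Q, cost = (D/Q)·S + (Q/2)·H.
TC(344) = (22,400/344)×208 + (344/2)×21.7 = $17,276.59
TC(1,288) = (22,400/1,288)×208 + (1,288/2)×21.7 = $17,592.19
Lots of 344 are cheaper by $315.61.

$315.61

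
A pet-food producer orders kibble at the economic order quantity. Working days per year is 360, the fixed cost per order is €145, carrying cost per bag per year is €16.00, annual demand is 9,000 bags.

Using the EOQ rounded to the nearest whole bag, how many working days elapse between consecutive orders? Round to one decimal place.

EOQ = √(2DS/H) = √(2 × 9,000 × 145 / 16)
    = √(163,125.00) ≈ 403.89 → Q = 404 bags
Days between orders = 360 / (D/Q) = 360 / 22.277 ≈ 16.160

16.2 days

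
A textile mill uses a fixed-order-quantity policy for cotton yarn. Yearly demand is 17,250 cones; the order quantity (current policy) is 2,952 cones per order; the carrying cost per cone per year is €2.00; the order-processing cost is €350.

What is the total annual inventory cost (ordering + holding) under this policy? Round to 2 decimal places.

Ordering: D/Q × S = 17,250/2,952 × €350 = €2,045.22
Holding:  Q/2 × H = 2,952/2 × €2 = €2,952.00
Total = €2,045.22 + €2,952.00 = €4,997.22

€4,997.22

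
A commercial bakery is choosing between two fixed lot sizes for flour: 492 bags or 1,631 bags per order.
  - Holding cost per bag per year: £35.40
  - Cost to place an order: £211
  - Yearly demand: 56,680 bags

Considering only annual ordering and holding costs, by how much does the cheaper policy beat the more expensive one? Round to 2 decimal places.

£3,185.02

For each Q, cost = (D/Q)·S + (Q/2)·H.
TC(492) = (56,680/492)×211 + (492/2)×35.4 = £33,016.29
TC(1,631) = (56,680/1,631)×211 + (1,631/2)×35.4 = £36,201.31
|ΔTC| = |£33,016.29 − £36,201.31| = £3,185.02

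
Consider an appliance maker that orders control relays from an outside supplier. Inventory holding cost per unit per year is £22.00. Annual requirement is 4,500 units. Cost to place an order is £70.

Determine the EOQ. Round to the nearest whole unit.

169 units

Q* = √(2·D·S / H) = √(2·4,500·70 / 22) = √28,636.4 ≈ 169.22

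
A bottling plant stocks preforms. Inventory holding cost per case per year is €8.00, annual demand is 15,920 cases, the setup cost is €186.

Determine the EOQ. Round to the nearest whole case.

860 cases

Q* = √(2·D·S / H) = √(2·15,920·186 / 8) = √740,280.0 ≈ 860.40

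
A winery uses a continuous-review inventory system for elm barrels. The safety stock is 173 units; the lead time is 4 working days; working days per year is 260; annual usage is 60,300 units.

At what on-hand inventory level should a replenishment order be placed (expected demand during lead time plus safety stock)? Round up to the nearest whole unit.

1,101 units

Daily demand d = 60,300 / 260 = 231.923 units/day
Demand during lead time = 231.923 × 4 = 927.69
Reorder point = 927.69 + 173 = 1,100.69 → round up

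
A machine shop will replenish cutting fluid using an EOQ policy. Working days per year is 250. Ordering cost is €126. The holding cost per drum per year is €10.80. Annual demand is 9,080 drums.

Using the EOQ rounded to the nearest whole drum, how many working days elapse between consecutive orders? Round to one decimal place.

12.7 days

2DS/H = 2·9,080·126/10.8 = 211,866.67
EOQ = √211,866.67 ≈ 460.29 → Q = 460 drums
Days between orders = 250 / (D/Q) = 250 / 19.739 ≈ 12.665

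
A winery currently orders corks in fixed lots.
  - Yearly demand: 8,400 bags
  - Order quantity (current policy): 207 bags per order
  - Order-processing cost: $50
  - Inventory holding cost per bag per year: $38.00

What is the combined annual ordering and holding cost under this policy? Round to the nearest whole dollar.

Ordering: D/Q × S = 8,400/207 × $50 = $2,028.99
Holding:  Q/2 × H = 207/2 × $38 = $3,933.00
Total = $2,028.99 + $3,933.00 = $5,961.99

$5,962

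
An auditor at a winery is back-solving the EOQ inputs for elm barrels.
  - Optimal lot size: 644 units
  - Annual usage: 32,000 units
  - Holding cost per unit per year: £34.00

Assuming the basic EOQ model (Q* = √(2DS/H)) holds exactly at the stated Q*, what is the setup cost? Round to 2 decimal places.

£220.33

EOQ relation: Q² = 2DS/H, so rearrange for the unknown.
S = Q²H / (2D) = 644² × 34 / (2 × 32,000) = 220.3285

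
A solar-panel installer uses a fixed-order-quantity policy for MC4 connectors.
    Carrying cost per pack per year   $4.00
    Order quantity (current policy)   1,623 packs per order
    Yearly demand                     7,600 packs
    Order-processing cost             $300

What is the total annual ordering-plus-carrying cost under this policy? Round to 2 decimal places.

$4,650.81

Orders/yr = 7,600/1,623 = 4.683; ordering cost = 4.683 × $300 = $1,404.81
Average inventory = 1,623/2 = 811.5; holding cost = 811.5 × $4 = $3,246.00
Total = $1,404.81 + $3,246.00 = $4,650.81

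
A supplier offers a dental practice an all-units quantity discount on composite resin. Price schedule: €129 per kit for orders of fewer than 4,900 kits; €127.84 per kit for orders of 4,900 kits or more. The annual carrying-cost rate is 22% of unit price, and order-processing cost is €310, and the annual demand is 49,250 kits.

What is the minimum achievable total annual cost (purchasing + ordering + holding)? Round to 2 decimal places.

€6,368,141.58

H₁ = 22%×€129 = €28.3800;  H₂ = 22%×€127.84 = €28.1248
EOQ₁ = √(2×49,250×310/28.3800) = 1,037.27  (< 4,900, feasible at tier 1)
EOQ₂ = √(2×49,250×310/28.1248) = 1,041.97  (< 4,900 → use Q = 4,900 at tier-2 price)
TC(tier 1 (EOQ₁), Q≈1,037.3) = €6,382,687.79
TC(tier 2, Q≈4,900.0) = €6,368,141.58
Minimum at tier 2: €6,368,141.58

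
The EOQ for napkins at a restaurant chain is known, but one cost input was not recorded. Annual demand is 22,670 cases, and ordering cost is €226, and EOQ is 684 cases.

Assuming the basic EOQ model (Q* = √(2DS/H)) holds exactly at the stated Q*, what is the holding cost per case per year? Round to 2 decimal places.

€21.90

Since Q* = (2DS/H)^½, squaring gives Q*²·H = 2DS.
H = 2DS / Q² = 2 × 22,670 × 226 / 684² = 21.9017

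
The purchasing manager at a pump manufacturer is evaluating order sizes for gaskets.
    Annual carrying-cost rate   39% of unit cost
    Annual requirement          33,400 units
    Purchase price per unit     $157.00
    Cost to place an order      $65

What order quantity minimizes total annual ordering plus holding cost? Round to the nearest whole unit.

266 units

H = i·C = 0.39 × $157 = $61.2300 per unit-year
EOQ = √(2DS/H) = √(2 × 33,400 × 65 / 61.23)
    = √(70,912.95) ≈ 266.29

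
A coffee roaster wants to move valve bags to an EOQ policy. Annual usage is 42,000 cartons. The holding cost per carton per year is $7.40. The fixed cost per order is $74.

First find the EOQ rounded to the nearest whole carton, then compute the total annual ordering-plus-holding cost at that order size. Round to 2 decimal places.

2DS/H = 2·42,000·74/7.4 = 840,000.00
EOQ = √840,000.00 ≈ 916.52 → Q = 917 cartons
Ordering: D/Q × S = 42,000/917 × $74 = $3,389.31
Holding:  Q/2 × H = 917/2 × $7.4 = $3,392.90
Total = $3,389.31 + $3,392.90 = $6,782.21

$6,782.21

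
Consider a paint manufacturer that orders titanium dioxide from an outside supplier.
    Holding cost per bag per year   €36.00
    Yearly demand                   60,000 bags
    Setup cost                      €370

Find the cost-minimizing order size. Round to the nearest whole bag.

1,111 bags

EOQ = √(2DS/H) = √(2 × 60,000 × 370 / 36)
    = √(1,233,333.33) ≈ 1,110.56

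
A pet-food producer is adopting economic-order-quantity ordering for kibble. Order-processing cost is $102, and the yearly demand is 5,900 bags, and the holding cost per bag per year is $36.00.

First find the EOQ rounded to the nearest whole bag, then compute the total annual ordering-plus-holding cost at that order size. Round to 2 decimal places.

EOQ = √(2DS/H) = √(2 × 5,900 × 102 / 36)
    = √(33,433.33) ≈ 182.85 → Q = 183 bags
Ordering: D/Q × S = 5,900/183 × $102 = $3,288.52
Holding:  Q/2 × H = 183/2 × $36 = $3,294.00
Total = $3,288.52 + $3,294.00 = $6,582.52

$6,582.52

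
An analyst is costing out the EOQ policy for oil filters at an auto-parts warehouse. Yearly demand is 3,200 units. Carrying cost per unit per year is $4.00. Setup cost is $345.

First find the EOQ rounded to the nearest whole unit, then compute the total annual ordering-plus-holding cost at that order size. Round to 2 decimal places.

Q* = √(2·D·S / H) = √(2·3,200·345 / 4) = √552,000.0 ≈ 742.97 → Q = 743 units
Ordering: D/Q × S = 3,200/743 × $345 = $1,485.87
Holding:  Q/2 × H = 743/2 × $4 = $1,486.00
Total = $1,485.87 + $1,486.00 = $2,971.87

$2,971.87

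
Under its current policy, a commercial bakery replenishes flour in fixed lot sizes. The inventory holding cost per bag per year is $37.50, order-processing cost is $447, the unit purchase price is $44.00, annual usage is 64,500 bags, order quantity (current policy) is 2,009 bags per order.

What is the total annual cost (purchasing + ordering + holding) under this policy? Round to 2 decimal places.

Ordering: D/Q × S = 64,500/2,009 × $447 = $14,351.17
Holding:  Q/2 × H = 2,009/2 × $37.5 = $37,668.75
Purchase cost = D·C = 64,500 × 44 = $2,838,000.00
Total = $14,351.17 + $37,668.75 + $2,838,000.00 = $2,890,019.92

$2,890,019.92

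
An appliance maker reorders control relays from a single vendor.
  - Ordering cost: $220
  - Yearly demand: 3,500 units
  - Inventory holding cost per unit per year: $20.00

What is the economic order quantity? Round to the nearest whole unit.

277 units

EOQ = √(2DS/H) = √(2 × 3,500 × 220 / 20)
    = √(77,000.00) ≈ 277.49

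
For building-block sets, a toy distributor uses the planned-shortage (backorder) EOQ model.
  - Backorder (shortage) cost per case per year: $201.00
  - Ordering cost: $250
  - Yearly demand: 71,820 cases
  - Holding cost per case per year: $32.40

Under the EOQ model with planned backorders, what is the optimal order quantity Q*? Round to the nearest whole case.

1,134 cases

Basic EOQ = √(2·71,820·250/32.4) = 1,052.774
Backorder adjustment √((H+b)/b) = √((32.4+201)/201) = 1.0776
Q* = 1,052.774 × 1.0776 ≈ 1,134.46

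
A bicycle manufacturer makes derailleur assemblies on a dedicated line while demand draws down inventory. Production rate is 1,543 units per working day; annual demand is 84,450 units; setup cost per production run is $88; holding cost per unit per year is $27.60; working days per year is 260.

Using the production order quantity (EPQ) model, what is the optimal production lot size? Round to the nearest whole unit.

Daily demand d = 84,450/260 = 324.808; p = 1543; 1 − d/p = 0.78950
EPQ = √(2DS / (H(1 − d/p)))
    = √(2 × 84,450 × 88 / (27.6 × 0.78950)) ≈ 825.90

826 units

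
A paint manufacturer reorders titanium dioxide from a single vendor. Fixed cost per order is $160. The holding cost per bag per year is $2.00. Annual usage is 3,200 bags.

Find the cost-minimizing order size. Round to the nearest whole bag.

EOQ = √(2DS/H) = √(2 × 3,200 × 160 / 2)
    = √(512,000.00) ≈ 715.54

716 bags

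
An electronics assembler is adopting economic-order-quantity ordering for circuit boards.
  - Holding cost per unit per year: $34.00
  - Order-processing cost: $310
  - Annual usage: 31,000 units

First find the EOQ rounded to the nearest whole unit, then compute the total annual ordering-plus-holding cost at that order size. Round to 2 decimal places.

EOQ = √(2DS/H) = √(2 × 31,000 × 310 / 34)
    = √(565,294.12) ≈ 751.86 → Q = 752 units
Orders/yr = 31,000/752 = 41.223; ordering cost = 41.223 × $310 = $12,779.26
Average inventory = 752/2 = 376; holding cost = 376 × $34 = $12,784.00
Total = $12,779.26 + $12,784.00 = $25,563.26

$25,563.26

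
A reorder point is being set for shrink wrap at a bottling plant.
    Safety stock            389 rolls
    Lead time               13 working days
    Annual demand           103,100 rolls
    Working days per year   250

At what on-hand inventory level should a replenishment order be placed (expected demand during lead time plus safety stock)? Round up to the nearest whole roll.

Daily demand d = 103,100 / 250 = 412.400 rolls/day
Demand during lead time = 412.400 × 13 = 5,361.20
Reorder point = 5,361.20 + 389 = 5,750.20 → round up

5,751 rolls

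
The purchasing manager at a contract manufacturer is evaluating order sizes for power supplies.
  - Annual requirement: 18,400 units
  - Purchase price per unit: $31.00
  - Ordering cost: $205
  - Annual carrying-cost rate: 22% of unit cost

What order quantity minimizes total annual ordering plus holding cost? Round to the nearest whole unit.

Holding cost per unit per year: H = 22% × $31 = $6.8200
2DS/H = 2·18,400·205/6.82 = 1,106,158.36
EOQ = √1,106,158.36 ≈ 1,051.74

1,052 units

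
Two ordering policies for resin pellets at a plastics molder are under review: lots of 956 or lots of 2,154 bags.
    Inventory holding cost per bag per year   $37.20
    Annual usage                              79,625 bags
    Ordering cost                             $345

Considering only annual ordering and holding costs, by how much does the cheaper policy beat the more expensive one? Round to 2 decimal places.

$6,301.14

For each Q, cost = (D/Q)·S + (Q/2)·H.
TC(956) = (79,625/956)×345 + (956/2)×37.2 = $46,516.56
TC(2,154) = (79,625/2,154)×345 + (2,154/2)×37.2 = $52,817.71
Lots of 956 are cheaper by $6,301.14.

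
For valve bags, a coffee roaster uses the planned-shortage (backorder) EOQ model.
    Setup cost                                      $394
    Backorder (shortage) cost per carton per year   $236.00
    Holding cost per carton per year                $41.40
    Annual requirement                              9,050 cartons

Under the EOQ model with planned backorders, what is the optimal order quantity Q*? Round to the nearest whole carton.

Q* = √(2DS/H) · √((H + b)/b)
   = √(2 × 9,050 × 394 / 41.4) · √((41.4 + 236) / 236)
   = 415.037 × 1.0842 ≈ 449.97

450 cartons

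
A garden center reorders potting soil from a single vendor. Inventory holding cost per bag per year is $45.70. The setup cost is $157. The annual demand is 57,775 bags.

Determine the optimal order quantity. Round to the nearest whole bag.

EOQ = √(2DS/H) = √(2 × 57,775 × 157 / 45.7)
    = √(396,966.08) ≈ 630.05

630 bags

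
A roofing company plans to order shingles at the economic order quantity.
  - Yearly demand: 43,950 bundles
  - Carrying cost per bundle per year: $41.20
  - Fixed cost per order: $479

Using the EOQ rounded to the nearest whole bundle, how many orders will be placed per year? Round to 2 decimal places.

Optimal lot size Q* = (2 × 43,950 × $479 / $41.2)^½ ≈ 1,010.91 → Q = 1,011
N = D/Q = 43,950/1,011 ≈ 43.472 orders/yr

43.47 orders per year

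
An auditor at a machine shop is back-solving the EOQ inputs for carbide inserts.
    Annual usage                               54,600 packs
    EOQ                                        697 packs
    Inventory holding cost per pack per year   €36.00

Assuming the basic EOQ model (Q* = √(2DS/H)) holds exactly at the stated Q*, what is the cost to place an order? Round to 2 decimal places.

From Q* = √(2DS/H) ⇒ Q*² = 2DS/H.
S = Q²H / (2D) = 697² × 36 / (2 × 54,600) = 160.1568

€160.16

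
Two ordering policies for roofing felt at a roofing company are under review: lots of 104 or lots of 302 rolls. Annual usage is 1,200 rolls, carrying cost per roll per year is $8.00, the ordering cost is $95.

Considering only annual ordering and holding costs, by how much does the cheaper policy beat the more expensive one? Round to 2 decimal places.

For each Q, cost = (D/Q)·S + (Q/2)·H.
TC(104) = (1,200/104)×95 + (104/2)×8 = $1,512.15
TC(302) = (1,200/302)×95 + (302/2)×8 = $1,585.48
Lots of 104 are cheaper by $73.33.

$73.33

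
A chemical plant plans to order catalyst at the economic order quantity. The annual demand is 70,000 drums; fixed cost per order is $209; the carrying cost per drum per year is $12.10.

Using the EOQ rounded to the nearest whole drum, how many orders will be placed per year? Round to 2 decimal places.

45.02 orders per year

Q* = √(2·D·S / H) = √(2·70,000·209 / 12.1) = √2,418,181.8 ≈ 1,555.05 → Q = 1,555
N = D/Q = 70,000/1,555 ≈ 45.016 orders/yr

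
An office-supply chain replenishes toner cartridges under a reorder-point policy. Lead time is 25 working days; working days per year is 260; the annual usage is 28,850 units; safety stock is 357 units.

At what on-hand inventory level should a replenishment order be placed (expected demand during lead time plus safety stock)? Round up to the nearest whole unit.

3,132 units

Daily demand d = 28,850 / 260 = 110.962 units/day
Demand during lead time = 110.962 × 25 = 2,774.04
Reorder point = 2,774.04 + 357 = 3,131.04 → round up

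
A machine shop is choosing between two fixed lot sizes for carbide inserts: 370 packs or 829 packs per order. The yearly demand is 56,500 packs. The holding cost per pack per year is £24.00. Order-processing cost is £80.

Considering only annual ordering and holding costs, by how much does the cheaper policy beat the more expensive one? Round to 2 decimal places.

£1,255.86

For each Q, cost = (D/Q)·S + (Q/2)·H.
TC(370) = (56,500/370)×80 + (370/2)×24 = £16,656.22
TC(829) = (56,500/829)×80 + (829/2)×24 = £15,400.35
Lots of 829 are cheaper by £1,255.86.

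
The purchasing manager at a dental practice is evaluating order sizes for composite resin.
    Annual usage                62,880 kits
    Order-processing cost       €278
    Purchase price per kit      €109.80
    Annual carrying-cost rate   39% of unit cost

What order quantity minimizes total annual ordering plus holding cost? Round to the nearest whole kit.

H = i·C = 0.39 × €109.8 = €42.8220 per kit-year
2DS/H = 2·62,880·278/42.822 = 816,432.67
EOQ = √816,432.67 ≈ 903.57

904 kits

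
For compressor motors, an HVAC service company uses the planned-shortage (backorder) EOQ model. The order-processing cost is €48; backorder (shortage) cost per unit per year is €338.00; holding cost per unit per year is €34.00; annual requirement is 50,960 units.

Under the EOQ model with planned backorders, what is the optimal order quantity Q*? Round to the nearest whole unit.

398 units

Basic EOQ = √(2·50,960·48/34) = 379.324
Backorder adjustment √((H+b)/b) = √((34+338)/338) = 1.0491
Q* = 379.324 × 1.0491 ≈ 397.95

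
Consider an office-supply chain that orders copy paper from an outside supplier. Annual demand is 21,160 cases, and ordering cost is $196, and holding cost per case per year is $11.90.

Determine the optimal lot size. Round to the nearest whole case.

835 cases

EOQ = √(2DS/H) = √(2 × 21,160 × 196 / 11.9)
    = √(697,035.29) ≈ 834.89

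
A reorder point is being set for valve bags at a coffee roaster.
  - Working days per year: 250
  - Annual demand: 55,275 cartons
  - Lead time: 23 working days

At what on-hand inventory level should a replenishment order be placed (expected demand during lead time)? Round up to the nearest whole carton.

Daily demand d = 55,275 / 250 = 221.100 cartons/day
Demand during lead time = 221.100 × 23 = 5,085.30
Reorder point = 5,085.30 → round up

5,086 cartons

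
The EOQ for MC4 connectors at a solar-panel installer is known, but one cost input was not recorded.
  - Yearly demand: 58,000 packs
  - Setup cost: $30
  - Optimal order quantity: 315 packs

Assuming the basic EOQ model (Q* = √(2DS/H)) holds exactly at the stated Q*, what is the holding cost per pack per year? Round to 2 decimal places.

EOQ relation: Q² = 2DS/H, so rearrange for the unknown.
H = 2DS / Q² = 2 × 58,000 × 30 / 315² = 35.0718

$35.07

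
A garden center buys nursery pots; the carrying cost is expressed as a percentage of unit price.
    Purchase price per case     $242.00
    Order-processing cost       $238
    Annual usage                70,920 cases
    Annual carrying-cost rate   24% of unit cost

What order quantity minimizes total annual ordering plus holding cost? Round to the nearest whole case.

Holding cost per case per year: H = 24% × $242 = $58.0800
Q* = √(2·D·S / H) = √(2·70,920·238 / 58.08) = √581,231.4 ≈ 762.39

762 cases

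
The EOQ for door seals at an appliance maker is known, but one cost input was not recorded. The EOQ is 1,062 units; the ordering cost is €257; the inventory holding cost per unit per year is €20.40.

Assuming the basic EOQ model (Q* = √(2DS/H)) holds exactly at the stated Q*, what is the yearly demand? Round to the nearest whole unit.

EOQ relation: Q² = 2DS/H, so rearrange for the unknown.
D = Q²H / (2S) = 1,062² × 20.4 / (2 × 257) = 44,762.68

44,763 units per year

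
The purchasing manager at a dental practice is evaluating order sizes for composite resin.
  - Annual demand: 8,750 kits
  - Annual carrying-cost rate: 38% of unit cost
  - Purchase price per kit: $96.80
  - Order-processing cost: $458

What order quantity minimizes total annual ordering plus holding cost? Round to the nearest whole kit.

H = i·C = 0.38 × $96.8 = $36.7840 per kit-year
Optimal lot size Q* = (2 × 8,750 × $458 / $36.784)^½ ≈ 466.79

467 kits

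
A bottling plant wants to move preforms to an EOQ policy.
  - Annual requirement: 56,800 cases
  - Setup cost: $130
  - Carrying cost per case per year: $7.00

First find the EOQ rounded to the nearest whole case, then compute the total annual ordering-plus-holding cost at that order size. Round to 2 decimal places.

Q* = √(2·D·S / H) = √(2·56,800·130 / 7) = √2,109,714.3 ≈ 1,452.49 → Q = 1,452 cases
Ordering: D/Q × S = 56,800/1,452 × $130 = $5,085.40
Holding:  Q/2 × H = 1,452/2 × $7 = $5,082.00
Total = $5,085.40 + $5,082.00 = $10,167.40

$10,167.40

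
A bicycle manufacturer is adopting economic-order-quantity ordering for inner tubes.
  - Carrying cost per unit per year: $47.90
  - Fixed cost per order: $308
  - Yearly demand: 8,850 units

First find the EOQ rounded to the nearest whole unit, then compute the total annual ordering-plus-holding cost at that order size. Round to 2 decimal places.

$16,159.58

Optimal lot size Q* = (2 × 8,850 × $308 / $47.9)^½ ≈ 337.36 → Q = 337 units
Ordering: D/Q × S = 8,850/337 × $308 = $8,088.43
Holding:  Q/2 × H = 337/2 × $47.9 = $8,071.15
Total = $8,088.43 + $8,071.15 = $16,159.58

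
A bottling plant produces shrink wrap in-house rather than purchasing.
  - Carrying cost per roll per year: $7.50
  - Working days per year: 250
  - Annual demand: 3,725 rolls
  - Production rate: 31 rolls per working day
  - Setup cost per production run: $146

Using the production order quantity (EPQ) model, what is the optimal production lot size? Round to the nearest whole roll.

d = 3,725/250 = 14.9000 rolls/day;  effective holding cost H(1 − d/p) = 7.5·(1 − 14.9000/31) = 3.89516
Q* = √(2DS / H_eff) = √(2·3,725·146 / 3.89516) ≈ 528.44

528 rolls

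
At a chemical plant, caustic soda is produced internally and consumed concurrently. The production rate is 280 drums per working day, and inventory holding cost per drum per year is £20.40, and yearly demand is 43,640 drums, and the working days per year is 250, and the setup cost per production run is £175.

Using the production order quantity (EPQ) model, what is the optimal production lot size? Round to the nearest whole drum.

1,410 drums

Daily demand d = 43,640/250 = 174.560; p = 280; 1 − d/p = 0.37657
EPQ = √(2DS / (H(1 − d/p)))
    = √(2 × 43,640 × 175 / (20.4 × 0.37657)) ≈ 1,410.06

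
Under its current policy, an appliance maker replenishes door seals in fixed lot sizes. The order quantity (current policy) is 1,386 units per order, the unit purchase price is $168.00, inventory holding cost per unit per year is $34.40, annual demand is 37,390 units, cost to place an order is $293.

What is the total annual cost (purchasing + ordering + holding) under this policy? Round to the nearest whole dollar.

$6,313,263

Annual ordering cost = (D/Q)·S = (37,390/1,386) × 293 = $7,904.24
Annual holding cost  = (Q/2)·H = (1,386/2) × 34.4 = $23,839.20
Purchase cost = D·C = 37,390 × 168 = $6,281,520.00
Total = $7,904.24 + $23,839.20 + $6,281,520.00 = $6,313,263.44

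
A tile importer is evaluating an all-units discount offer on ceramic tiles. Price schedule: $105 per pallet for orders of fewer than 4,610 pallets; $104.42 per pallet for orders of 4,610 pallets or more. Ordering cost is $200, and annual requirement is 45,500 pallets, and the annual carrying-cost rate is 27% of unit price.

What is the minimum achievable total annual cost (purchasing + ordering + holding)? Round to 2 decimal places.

H₁ = 27%×$105 = $28.3500;  H₂ = 27%×$104.42 = $28.1934
EOQ₁ = √(2×45,500×200/28.3500) = 801.23  (< 4,610, feasible at tier 1)
EOQ₂ = √(2×45,500×200/28.1934) = 803.46  (< 4,610 → use Q = 4,610 at tier-2 price)
TC(tier 1 (EOQ₁), Q≈801.2) = $4,800,214.97
TC(tier 2, Q≈4,610.0) = $4,818,069.76
Minimum at tier 1 (EOQ₁): $4,800,214.97

$4,800,214.97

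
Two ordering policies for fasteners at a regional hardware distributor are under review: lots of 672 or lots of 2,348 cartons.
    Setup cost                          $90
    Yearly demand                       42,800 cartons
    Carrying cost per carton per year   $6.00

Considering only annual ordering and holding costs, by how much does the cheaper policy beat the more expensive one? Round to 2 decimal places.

TC(Q) = (D/Q)S + (Q/2)H
TC(672) = (42,800/672)×90 + (672/2)×6 = $7,748.14
TC(2,348) = (42,800/2,348)×90 + (2,348/2)×6 = $8,684.55
Lots of 672 are cheaper by $936.40.

$936.40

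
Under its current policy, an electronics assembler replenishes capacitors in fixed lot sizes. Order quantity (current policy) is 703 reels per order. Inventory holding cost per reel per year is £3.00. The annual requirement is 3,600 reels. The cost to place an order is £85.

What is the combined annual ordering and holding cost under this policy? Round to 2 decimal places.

Annual ordering cost = (D/Q)·S = (3,600/703) × 85 = £435.28
Annual holding cost  = (Q/2)·H = (703/2) × 3 = £1,054.50
Total = £435.28 + £1,054.50 = £1,489.78

£1,489.78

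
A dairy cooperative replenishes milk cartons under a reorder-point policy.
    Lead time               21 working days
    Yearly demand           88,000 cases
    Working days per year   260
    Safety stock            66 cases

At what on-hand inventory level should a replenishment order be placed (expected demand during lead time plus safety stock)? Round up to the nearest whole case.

7,174 cases

Daily demand d = 88,000 / 260 = 338.462 cases/day
Demand during lead time = 338.462 × 21 = 7,107.69
Reorder point = 7,107.69 + 66 = 7,173.69 → round up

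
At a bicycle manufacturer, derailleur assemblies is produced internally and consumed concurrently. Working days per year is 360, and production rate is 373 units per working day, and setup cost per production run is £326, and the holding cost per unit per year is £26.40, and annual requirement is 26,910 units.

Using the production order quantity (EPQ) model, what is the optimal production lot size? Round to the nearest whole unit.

912 units

d = 26,910/360 = 74.7500 units/day;  effective holding cost H(1 − d/p) = 26.4·(1 − 74.7500/373) = 21.10938
Q* = √(2DS / H_eff) = √(2·26,910·326 / 21.10938) ≈ 911.68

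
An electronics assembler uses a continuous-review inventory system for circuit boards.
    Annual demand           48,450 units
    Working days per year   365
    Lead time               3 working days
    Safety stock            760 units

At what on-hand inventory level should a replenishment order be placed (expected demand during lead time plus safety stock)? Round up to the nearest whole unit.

Daily demand d = 48,450 / 365 = 132.740 units/day
Demand during lead time = 132.740 × 3 = 398.22
Reorder point = 398.22 + 760 = 1,158.22 → round up

1,159 units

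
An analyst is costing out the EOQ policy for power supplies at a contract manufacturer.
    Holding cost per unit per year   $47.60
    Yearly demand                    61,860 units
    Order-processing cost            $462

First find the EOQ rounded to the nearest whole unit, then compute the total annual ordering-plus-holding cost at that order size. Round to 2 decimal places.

Q* = √(2·D·S / H) = √(2·61,860·462 / 47.6) = √1,200,811.8 ≈ 1,095.82 → Q = 1,096 units
Orders/yr = 61,860/1,096 = 56.442; ordering cost = 56.442 × $462 = $26,076.02
Average inventory = 1,096/2 = 548; holding cost = 548 × $47.6 = $26,084.80
Total = $26,076.02 + $26,084.80 = $52,160.82

$52,160.82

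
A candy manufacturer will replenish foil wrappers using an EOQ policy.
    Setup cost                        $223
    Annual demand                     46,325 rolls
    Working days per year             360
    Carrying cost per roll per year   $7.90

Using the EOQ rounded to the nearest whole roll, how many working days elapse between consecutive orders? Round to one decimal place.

12.6 days

Optimal lot size Q* = (2 × 46,325 × $223 / $7.9)^½ ≈ 1,617.19 → Q = 1,617 rolls
Days between orders = 360 / (D/Q) = 360 / 28.649 ≈ 12.566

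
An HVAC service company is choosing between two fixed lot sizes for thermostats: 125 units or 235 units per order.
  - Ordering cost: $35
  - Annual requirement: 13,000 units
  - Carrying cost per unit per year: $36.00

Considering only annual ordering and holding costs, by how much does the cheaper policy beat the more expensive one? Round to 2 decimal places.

$276.17

TC(Q) = (D/Q)S + (Q/2)H
TC(125) = (13,000/125)×35 + (125/2)×36 = $5,890.00
TC(235) = (13,000/235)×35 + (235/2)×36 = $6,166.17
|ΔTC| = |$5,890.00 − $6,166.17| = $276.17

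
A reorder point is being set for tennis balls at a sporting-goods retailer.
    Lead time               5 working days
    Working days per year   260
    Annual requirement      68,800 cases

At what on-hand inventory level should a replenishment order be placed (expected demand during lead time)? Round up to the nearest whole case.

Daily demand d = 68,800 / 260 = 264.615 cases/day
Demand during lead time = 264.615 × 5 = 1,323.08
Reorder point = 1,323.08 → round up

1,324 cases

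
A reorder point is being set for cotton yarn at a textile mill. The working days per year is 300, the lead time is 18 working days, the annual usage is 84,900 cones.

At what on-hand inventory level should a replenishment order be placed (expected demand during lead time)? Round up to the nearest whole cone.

Daily demand d = 84,900 / 300 = 283.000 cones/day
Demand during lead time = 283.000 × 18 = 5,094.00
Reorder point = 5,094.00 → round up

5,094 cones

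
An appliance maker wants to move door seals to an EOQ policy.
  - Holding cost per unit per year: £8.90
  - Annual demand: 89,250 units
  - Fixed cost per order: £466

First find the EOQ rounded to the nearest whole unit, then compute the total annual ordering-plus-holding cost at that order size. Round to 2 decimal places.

Optimal lot size Q* = (2 × 89,250 × £466 / £8.9)^½ ≈ 3,057.15 → Q = 3,057 units
Ordering: D/Q × S = 89,250/3,057 × £466 = £13,605.00
Holding:  Q/2 × H = 3,057/2 × £8.9 = £13,603.65
Total = £13,605.00 + £13,603.65 = £27,208.65

£27,208.65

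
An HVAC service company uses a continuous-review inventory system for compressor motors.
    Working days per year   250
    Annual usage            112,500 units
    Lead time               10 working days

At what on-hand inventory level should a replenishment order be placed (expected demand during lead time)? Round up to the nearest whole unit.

Daily demand d = 112,500 / 250 = 450.000 units/day
Demand during lead time = 450.000 × 10 = 4,500.00
Reorder point = 4,500.00 → round up

4,500 units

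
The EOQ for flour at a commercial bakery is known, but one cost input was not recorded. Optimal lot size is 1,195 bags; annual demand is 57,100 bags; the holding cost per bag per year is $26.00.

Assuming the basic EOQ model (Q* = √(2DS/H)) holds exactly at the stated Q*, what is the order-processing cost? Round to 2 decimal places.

Since Q* = (2DS/H)^½, squaring gives Q*²·H = 2DS.
S = Q²H / (2D) = 1,195² × 26 / (2 × 57,100) = 325.1195

$325.12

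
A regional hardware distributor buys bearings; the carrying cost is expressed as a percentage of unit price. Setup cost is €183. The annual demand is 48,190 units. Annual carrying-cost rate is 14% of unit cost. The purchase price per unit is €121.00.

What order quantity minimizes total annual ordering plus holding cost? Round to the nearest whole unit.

H = i·C = 0.14 × €121 = €16.9400 per unit-year
Q* = √(2·D·S / H) = √(2·48,190·183 / 16.94) = √1,041,177.1 ≈ 1,020.38

1,020 units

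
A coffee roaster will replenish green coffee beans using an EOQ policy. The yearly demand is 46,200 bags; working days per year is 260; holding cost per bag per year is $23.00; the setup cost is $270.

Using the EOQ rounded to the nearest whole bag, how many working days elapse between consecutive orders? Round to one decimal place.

2DS/H = 2·46,200·270/23 = 1,084,695.65
EOQ = √1,084,695.65 ≈ 1,041.49 → Q = 1,041 bags
Days between orders = 260 / (D/Q) = 260 / 44.380 ≈ 5.858

5.9 days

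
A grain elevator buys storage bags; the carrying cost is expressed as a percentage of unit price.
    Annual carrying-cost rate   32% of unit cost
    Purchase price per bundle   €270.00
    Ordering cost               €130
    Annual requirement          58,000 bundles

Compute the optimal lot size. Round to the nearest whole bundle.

418 bundles

Holding cost per bundle per year: H = 32% × €270 = €86.4000
Q* = √(2·D·S / H) = √(2·58,000·130 / 86.4) = √174,537.0 ≈ 417.78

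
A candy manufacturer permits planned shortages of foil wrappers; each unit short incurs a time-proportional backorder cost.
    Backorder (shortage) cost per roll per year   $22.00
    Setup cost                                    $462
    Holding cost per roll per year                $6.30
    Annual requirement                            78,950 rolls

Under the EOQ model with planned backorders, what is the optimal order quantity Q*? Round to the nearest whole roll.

3,859 rolls

Basic EOQ = √(2·78,950·462/6.3) = 3,402.842
Backorder adjustment √((H+b)/b) = √((6.3+22)/22) = 1.1342
Q* = 3,402.842 × 1.1342 ≈ 3,859.43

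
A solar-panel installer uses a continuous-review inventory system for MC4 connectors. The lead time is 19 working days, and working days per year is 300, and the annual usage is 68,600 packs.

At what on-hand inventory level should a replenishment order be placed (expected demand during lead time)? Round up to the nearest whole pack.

4,345 packs

Daily demand d = 68,600 / 300 = 228.667 packs/day
Demand during lead time = 228.667 × 19 = 4,344.67
Reorder point = 4,344.67 → round up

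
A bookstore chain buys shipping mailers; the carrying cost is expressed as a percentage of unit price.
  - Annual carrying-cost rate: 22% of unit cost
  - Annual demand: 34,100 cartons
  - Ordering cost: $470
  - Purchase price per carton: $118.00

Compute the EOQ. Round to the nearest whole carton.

Carrying cost H = $118 × 22% = $25.9600/carton/yr
Q* = √(2·D·S / H) = √(2·34,100·470 / 25.96) = √1,234,745.8 ≈ 1,111.19

1,111 cartons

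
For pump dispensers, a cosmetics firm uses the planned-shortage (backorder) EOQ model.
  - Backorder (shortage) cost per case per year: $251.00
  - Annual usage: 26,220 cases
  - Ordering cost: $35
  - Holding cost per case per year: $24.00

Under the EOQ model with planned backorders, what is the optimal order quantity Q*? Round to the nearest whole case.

Q* = √(2DS/H) · √((H + b)/b)
   = √(2 × 26,220 × 35 / 24) · √((24 + 251) / 251)
   = 276.541 × 1.0467 ≈ 289.46

289 cases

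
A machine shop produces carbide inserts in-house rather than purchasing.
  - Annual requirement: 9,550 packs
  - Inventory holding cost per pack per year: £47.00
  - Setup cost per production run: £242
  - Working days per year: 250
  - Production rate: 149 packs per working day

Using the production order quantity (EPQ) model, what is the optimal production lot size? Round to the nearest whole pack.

Daily demand d = 9,550/250 = 38.200; p = 149; 1 − d/p = 0.74362
EPQ = √(2DS / (H(1 − d/p)))
    = √(2 × 9,550 × 242 / (47 × 0.74362)) ≈ 363.66

364 packs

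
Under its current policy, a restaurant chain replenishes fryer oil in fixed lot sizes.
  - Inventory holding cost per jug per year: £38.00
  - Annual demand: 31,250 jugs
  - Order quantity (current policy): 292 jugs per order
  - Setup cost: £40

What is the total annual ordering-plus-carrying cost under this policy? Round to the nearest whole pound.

Orders/yr = 31,250/292 = 107.021; ordering cost = 107.021 × £40 = £4,280.82
Average inventory = 292/2 = 146; holding cost = 146 × £38 = £5,548.00
Total = £4,280.82 + £5,548.00 = £9,828.82

£9,829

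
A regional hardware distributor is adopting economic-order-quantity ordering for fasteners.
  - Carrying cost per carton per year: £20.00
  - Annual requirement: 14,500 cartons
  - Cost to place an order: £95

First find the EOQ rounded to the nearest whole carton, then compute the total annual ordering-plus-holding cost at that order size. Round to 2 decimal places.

£7,422.94

Q* = √(2·D·S / H) = √(2·14,500·95 / 20) = √137,750.0 ≈ 371.15 → Q = 371 cartons
Ordering: D/Q × S = 14,500/371 × £95 = £3,712.94
Holding:  Q/2 × H = 371/2 × £20 = £3,710.00
Total = £3,712.94 + £3,710.00 = £7,422.94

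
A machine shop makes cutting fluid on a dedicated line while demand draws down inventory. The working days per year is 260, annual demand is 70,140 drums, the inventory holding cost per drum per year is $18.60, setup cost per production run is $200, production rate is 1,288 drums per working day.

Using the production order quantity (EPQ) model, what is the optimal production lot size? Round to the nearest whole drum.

1,381 drums

d = 70,140/260 = 269.7692 drums/day;  effective holding cost H(1 − d/p) = 18.6·(1 − 269.7692/1288) = 14.70426
Q* = √(2DS / H_eff) = √(2·70,140·200 / 14.70426) ≈ 1,381.31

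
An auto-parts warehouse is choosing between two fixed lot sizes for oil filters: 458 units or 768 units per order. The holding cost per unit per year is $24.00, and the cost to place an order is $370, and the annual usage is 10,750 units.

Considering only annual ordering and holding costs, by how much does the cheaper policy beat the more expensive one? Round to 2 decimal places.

$214.54

Annual cost at Q: ordering D·S/Q plus holding Q·H/2.
TC(458) = (10,750/458)×370 + (458/2)×24 = $14,180.50
TC(768) = (10,750/768)×370 + (768/2)×24 = $14,395.04
|ΔTC| = |$14,180.50 − $14,395.04| = $214.54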